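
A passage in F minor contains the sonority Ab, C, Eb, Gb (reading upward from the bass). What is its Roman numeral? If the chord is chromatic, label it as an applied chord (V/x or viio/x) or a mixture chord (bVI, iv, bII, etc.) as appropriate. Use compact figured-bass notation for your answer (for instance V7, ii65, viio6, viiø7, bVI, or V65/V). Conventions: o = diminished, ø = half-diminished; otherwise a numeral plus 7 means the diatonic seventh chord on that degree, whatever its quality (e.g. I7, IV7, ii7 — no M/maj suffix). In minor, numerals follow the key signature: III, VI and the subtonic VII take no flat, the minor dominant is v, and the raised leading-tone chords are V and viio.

V7/VI

Stacked in thirds the chord is Ab-C-Eb-Gb: a dominant seventh chord on Ab.
Ab is not a diatonic chord root with this quality in F minor, but it lies a perfect fifth above Db (VI), so the chord functions as an applied dominant of VI.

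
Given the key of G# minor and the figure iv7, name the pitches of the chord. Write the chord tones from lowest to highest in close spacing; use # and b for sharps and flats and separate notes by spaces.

C# E G# B

The numeral's case and figure indicate a minor seventh chord. In G# minor its root, the subdominant, is C#.
Stacking thirds from C# gives C#-E-G#-B.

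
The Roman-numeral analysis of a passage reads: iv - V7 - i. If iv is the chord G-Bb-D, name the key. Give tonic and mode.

D minor

The anchor chord is a minor triad on G, labeled iv.
If G is scale degree 4 and the mode makes that degree carry a minor triad, the tonic is D and the mode is minor.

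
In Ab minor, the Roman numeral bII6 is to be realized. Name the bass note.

bII in Ab minor has root Bbb; the chord is Bbb-Db-Fb.
The figure 6 means first inversion — the third is in the bass.

Db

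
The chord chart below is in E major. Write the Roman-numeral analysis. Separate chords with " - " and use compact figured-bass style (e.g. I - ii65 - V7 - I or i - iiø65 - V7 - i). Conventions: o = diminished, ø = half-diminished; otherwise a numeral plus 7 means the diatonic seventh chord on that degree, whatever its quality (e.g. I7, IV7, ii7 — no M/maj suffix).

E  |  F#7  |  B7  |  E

I - V7/V - V7 - I

E has root E, degree 1 in E major, so I.
F#7 is the secondary dominant of V (dominant seventh chord on F#): V7/V.
B7: root B is the dominant; dominant seventh chord there is V7.
E has root E, degree 1 in E major, so I.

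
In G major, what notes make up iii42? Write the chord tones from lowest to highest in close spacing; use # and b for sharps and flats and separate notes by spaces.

The numeral's case and figure indicate a minor seventh chord. In G major its root, the third degree, is B.
Stacking thirds from B gives B-D-F#-A.
With the 42 figure the chord is in third inversion; from the bass A upward in close position it reads A-B-D-F#.

A B D F#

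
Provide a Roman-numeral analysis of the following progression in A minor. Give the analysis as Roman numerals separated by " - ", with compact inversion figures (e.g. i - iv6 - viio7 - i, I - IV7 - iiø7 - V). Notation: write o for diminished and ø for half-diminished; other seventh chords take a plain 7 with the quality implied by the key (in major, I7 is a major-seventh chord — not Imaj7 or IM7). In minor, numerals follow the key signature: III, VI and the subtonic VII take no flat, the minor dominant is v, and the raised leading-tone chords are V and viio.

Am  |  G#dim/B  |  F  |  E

Am: root A is the tonic; minor triad there is i.
G#dim/B: diminished triad on G# = scale degree 7 → viio6.
F: major triad on F = scale degree 6 → VI.
E: major triad on E = scale degree 5 → V.

i - viio6 - VI - V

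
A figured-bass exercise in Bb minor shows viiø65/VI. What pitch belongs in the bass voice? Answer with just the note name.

The applied chord viiø65/VI is rooted on F: F-Ab-Cb-Eb.
The figure 65 means first inversion — the third is in the bass.

Ab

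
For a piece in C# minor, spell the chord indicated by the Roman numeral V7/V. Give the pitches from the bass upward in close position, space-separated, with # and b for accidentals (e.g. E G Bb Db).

D# F## A# C#

The slash means an applied dominant: we want the dominant of V. In C# minor, V is G# major, and its dominant is built on D#.
Building a dominant seventh chord on D# gives D#-F##-A#-C#.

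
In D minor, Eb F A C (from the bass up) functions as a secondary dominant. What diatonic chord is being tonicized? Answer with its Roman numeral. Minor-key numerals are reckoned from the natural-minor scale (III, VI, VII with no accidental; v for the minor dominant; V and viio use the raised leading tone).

VI

The chord is a dominant seventh chord on F.
A dominant resolves down a perfect fifth: F → Bb. In D minor, Bb is scale degree 6, i.e. VI.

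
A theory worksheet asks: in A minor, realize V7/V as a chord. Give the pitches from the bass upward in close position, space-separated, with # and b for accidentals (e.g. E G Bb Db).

The slash means an applied dominant: we want the dominant of V. In A minor, V is E major, and its dominant is built on B.
Building a dominant seventh chord on B gives B-D#-F#-A.

B D# F# A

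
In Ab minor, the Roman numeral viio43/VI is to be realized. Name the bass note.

Bbb

The applied chord viio43/VI is rooted on Eb: Eb-Gb-Bbb-Dbb.
The figure 43 means second inversion — the fifth is in the bass.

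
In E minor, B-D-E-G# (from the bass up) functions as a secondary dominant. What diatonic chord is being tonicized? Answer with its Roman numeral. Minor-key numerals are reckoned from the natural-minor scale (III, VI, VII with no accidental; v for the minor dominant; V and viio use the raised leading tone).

iv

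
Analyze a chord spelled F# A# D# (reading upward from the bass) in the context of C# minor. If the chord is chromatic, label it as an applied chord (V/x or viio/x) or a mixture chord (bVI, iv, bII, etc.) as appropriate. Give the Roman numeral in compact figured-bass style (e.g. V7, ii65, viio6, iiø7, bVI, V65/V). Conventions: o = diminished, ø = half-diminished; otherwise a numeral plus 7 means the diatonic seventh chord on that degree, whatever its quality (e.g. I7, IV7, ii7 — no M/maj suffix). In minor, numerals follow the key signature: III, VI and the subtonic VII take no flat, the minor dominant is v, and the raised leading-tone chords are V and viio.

Stacked in thirds the chord is D#-F#-A#: a minor triad on D#.
D# is the second degree of C# minor. This is the minor supertonic, borrowed from the parallel major (the Dorian ii).
With F# in the bass the chord is in first inversion, so the figured bass is 6.

ii6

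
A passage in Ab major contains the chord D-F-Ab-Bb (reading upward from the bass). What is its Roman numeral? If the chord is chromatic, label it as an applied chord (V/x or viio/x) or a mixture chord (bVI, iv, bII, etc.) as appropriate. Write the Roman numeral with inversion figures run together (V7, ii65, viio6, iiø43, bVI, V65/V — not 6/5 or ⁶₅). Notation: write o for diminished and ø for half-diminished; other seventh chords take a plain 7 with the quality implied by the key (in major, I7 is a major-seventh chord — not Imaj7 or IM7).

V65/V

Stacked in thirds the chord is Bb-D-F-Ab: a dominant seventh chord on Bb.
Bb is not a diatonic chord root with this quality in Ab major, but it lies a perfect fifth above Eb (V), so the chord functions as an applied dominant of V.
With D in the bass the chord is in first inversion, so the figured bass is 65.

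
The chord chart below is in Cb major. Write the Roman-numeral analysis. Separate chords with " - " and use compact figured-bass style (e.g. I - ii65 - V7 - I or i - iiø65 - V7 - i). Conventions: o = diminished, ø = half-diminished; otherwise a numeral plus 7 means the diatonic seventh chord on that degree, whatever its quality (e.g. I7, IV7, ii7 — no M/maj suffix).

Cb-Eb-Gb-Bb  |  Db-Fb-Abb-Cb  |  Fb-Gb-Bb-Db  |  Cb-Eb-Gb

I7 - iiø7 - V42 - I

Cb-Eb-Gb-Bb has root Cb, degree 1 in Cb major, so I7.
Db-Fb-Abb-Cb: Db with this quality isn't in the key; it's iiø7, borrowed from the parallel minor.
Fb-Gb-Bb-Db: dominant seventh chord on Gb = scale degree 5 → V42.
Cb-Eb-Gb: root Cb is the tonic; major triad there is I.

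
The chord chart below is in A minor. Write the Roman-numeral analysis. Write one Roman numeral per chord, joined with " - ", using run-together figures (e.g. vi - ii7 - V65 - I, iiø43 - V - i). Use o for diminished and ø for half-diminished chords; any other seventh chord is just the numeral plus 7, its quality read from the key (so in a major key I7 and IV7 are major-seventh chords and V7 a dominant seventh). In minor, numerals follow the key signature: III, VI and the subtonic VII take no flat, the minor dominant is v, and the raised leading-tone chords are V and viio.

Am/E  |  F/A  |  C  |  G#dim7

i64 - VI6 - III - viio7

Am/E: root A is the tonic; minor triad there is i64.
F/A: major triad on F = scale degree 6 → VI6.
C has root C, degree 3 in A minor, so III.
G#dim7 has root G#, degree 7 in A minor, so viio7.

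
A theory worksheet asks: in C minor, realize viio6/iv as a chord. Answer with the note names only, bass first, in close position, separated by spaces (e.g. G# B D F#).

viio6/iv is a secondary leading-tone chord. The target iv is F in C minor; the applied chord is rooted a semitone below, on E.
Building a diminished triad on E gives E-G-Bb.
The figured bass 6 indicates first inversion, placing the third (G) in the bass: G-Bb-E.

G Bb E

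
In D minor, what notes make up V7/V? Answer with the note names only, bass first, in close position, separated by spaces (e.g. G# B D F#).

E G# B D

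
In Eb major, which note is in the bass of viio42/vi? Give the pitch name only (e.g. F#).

The applied chord viio42/vi is rooted on B: B-D-F-Ab.
The figure 42 means third inversion — the seventh is in the bass.

Ab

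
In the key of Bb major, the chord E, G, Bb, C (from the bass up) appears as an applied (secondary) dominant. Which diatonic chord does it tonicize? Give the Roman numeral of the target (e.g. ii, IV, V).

V

The chord is a dominant seventh chord on C.
A dominant resolves down a perfect fifth: C → F. In Bb major, F is scale degree 5, i.e. V.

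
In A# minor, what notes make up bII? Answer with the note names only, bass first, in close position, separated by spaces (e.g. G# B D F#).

Scale degree 2 in A# minor is B#; lowering it a half step gives B. bII is the Neapolitan chord — a major triad on the lowered second degree.
So the chord is B-D#-F#, a major triad.

B D# F#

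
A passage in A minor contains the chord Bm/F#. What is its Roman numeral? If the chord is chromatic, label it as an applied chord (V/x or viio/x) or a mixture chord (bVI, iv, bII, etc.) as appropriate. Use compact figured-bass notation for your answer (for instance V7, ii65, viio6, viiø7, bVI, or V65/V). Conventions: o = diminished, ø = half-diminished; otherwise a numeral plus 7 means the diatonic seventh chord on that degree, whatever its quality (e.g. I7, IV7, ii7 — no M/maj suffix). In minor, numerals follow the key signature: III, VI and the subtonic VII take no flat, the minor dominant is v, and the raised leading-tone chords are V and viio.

ii64

Stacked in thirds the chord is B-D-F#: a minor triad on B.
B is the second degree of A minor. This is the minor supertonic, borrowed from the parallel major (the Dorian ii).
With F# in the bass the chord is in second inversion, so the figured bass is 64.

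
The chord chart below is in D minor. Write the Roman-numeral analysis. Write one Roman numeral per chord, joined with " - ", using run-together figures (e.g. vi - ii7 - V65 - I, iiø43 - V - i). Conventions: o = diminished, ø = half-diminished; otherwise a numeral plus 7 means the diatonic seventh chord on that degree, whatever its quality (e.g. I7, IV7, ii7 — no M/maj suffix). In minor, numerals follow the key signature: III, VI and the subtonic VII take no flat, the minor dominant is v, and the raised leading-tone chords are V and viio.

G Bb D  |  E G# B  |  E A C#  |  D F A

iv - V/V - V64 - i

G-Bb-D has root G, degree 4 in D minor, so iv.
E-G#-B: a major triad on E, the applied dominant of V → V/V.
E-A-C#: major triad on A = scale degree 5 → V64.
D-F-A: root D is the tonic; minor triad there is i.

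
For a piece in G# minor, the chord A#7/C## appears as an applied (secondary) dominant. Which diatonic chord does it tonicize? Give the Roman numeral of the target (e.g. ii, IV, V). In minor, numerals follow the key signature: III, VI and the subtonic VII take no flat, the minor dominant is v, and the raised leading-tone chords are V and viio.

V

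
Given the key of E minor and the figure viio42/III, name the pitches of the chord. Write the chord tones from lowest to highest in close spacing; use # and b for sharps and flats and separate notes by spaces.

Eb F# A C

The slash marks an applied leading-tone chord: viio of III. In E minor, III is G, so the leading tone to it is F#, a half step below.
Building a fully diminished seventh chord on F# gives F#-A-C-Eb.
With the 42 figure the chord is in third inversion; from the bass Eb upward in close position it reads Eb-F#-A-C.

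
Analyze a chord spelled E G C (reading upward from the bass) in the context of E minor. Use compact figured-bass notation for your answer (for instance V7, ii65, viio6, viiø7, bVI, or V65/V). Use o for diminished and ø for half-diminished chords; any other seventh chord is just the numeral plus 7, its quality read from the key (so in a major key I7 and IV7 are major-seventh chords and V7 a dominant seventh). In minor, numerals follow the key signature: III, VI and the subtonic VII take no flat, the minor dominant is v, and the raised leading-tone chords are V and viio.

VI6

The pitches C-E-G form a major triad rooted on C.
C is scale degree 6 in E minor, and a major triad on that degree is written VI.
With E in the bass the chord is in first inversion, so the figured bass is 6.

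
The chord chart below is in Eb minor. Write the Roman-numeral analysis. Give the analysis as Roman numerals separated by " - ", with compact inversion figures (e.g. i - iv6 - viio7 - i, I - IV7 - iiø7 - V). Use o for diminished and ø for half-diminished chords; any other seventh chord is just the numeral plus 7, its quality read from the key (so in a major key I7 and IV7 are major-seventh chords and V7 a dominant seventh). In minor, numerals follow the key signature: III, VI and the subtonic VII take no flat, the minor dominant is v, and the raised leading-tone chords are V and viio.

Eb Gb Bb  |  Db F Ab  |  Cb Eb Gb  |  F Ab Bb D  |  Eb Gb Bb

Eb-Gb-Bb has root Eb, degree 1 in Eb minor, so i.
Db-F-Ab: root Db is the subtonic; major triad there is VII.
Cb-Eb-Gb: root Cb is the submediant; major triad there is VI.
F-Ab-Bb-D: root Bb is the dominant; dominant seventh chord there is V43.
Eb-Gb-Bb has root Eb, degree 1 in Eb minor, so i.

i - VII - VI - V43 - i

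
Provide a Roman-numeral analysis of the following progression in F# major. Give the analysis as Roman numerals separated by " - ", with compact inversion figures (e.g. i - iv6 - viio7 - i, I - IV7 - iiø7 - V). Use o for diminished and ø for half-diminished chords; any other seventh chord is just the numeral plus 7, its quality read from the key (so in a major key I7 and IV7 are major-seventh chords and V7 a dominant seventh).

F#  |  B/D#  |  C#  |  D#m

F# has root F#, degree 1 in F# major, so I.
B/D#: major triad on B = scale degree 4 → IV6.
C#: root C# is the dominant; major triad there is V.
D#m has root D#, degree 6 in F# major, so vi.

I - IV6 - V - vi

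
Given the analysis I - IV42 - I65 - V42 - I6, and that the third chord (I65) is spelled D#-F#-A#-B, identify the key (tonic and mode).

B major

The anchor chord is a major seventh chord on B, labeled I65.
If B is scale degree 1 and the mode makes that degree carry a major seventh chord, the tonic is B and the mode is major.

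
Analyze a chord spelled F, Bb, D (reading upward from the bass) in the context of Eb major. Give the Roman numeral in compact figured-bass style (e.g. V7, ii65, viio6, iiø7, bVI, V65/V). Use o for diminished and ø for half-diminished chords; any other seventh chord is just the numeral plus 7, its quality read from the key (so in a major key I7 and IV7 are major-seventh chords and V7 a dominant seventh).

V64

Stacked in thirds the chord is Bb-D-F: a major triad on Bb.
Bb is scale degree 5 in Eb major, and a major triad on that degree is written V.
With F in the bass the chord is in second inversion, so the figured bass is 64.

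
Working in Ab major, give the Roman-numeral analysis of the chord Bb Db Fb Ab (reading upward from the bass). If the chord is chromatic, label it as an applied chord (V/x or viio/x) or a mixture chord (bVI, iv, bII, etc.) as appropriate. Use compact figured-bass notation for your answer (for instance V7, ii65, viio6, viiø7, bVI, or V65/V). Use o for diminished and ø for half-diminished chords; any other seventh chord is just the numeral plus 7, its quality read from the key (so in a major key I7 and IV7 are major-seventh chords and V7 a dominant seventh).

iiø7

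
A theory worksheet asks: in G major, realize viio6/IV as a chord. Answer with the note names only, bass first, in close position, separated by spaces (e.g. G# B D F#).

The slash marks an applied leading-tone chord: viio of IV. In G major, IV is C, so the leading tone to it is B, a half step below.
Building a diminished triad on B gives B-D-F.
With the 6 figure the chord is in first inversion; from the bass D upward in close position it reads D-F-B.

D F B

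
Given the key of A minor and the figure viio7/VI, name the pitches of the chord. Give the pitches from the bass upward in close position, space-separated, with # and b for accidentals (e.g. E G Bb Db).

E G Bb Db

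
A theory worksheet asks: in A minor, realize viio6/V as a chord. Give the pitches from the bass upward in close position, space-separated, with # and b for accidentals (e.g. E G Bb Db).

viio6/V is a secondary leading-tone chord. The target V is E in A minor; the applied chord is rooted a semitone below, on D#.
Building a diminished triad on D# gives D#-F#-A.
The figured bass 6 indicates first inversion, placing the third (F#) in the bass: F#-A-D#.

F# A D#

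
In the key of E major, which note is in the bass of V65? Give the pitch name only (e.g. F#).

D#

V in E major has root B; the chord is B-D#-F#-A.
The figure 65 means first inversion — the third is in the bass.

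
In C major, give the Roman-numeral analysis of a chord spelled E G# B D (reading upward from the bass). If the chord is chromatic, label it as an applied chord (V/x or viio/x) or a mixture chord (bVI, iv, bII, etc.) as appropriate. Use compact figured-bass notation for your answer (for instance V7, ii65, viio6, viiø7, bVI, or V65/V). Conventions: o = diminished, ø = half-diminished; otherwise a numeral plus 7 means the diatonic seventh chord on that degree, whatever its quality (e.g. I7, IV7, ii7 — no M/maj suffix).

Stacked in thirds the chord is E-G#-B-D: a dominant seventh chord on E.
E is not a diatonic chord root with this quality in C major, but it lies a perfect fifth above A (vi), so the chord functions as an applied dominant of vi.

V7/vi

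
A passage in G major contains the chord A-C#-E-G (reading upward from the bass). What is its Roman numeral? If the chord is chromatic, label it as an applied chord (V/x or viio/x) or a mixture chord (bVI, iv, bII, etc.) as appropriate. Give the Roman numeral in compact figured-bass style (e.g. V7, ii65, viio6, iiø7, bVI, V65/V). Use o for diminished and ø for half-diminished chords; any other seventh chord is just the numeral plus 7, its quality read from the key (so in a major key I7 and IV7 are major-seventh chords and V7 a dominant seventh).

V7/V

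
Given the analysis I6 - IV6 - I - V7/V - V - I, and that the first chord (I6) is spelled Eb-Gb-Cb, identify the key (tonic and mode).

The anchor chord is a major triad on Cb, labeled I6.
If Cb is scale degree 1 and the mode makes that degree carry a major triad, the tonic is Cb and the mode is major.

Cb major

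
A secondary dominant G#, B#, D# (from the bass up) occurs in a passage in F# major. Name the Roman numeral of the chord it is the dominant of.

The chord is a major triad on G#.
A dominant resolves down a perfect fifth: G# → C#. In F# major, C# is scale degree 5, i.e. V.

V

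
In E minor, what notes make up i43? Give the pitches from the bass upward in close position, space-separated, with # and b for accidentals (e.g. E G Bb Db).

In E minor, scale degree 1 is E, and the diatonic chord built there is a minor seventh chord.
That chord is spelled E-G-B-D.
The figured bass 43 indicates second inversion, placing the fifth (B) in the bass: B-D-E-G.

B D E G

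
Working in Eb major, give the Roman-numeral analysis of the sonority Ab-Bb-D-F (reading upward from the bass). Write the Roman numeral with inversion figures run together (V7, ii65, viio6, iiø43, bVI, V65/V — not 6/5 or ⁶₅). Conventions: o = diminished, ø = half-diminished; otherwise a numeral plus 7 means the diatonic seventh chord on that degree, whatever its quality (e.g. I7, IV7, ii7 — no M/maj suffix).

V42

The pitches Bb-D-F-Ab form a dominant seventh chord rooted on Bb.
In Eb major, Bb is the dominant; the diatonic dominant seventh chord there is V7.
With Ab in the bass the chord is in third inversion, so the figured bass is 42.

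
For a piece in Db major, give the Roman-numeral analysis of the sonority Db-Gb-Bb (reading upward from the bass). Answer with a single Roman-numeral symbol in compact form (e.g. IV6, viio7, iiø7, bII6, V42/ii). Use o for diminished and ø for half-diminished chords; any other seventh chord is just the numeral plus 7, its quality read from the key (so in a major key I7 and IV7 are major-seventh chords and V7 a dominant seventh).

The pitches Gb-Bb-Db form a major triad rooted on Gb.
Gb is scale degree 4 in Db major, and a major triad on that degree is written IV.
With Db in the bass the chord is in second inversion, so the figured bass is 64.

IV64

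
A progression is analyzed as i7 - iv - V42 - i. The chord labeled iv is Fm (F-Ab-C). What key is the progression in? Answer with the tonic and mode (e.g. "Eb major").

The chord Fm is a minor triad rooted on F; its label is iv.
If F is scale degree 4 and the mode makes that degree carry a minor triad, the tonic is C and the mode is minor.

C minor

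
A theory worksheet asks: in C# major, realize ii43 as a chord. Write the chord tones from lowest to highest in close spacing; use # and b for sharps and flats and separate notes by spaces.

A# C# D# F#

The numeral's case and figure indicate a minor seventh chord. In C# major its root, the supertonic, is D#.
That chord is spelled D#-F#-A#-C#.
With the 43 figure the chord is in second inversion; from the bass A# upward in close position it reads A#-C#-D#-F#.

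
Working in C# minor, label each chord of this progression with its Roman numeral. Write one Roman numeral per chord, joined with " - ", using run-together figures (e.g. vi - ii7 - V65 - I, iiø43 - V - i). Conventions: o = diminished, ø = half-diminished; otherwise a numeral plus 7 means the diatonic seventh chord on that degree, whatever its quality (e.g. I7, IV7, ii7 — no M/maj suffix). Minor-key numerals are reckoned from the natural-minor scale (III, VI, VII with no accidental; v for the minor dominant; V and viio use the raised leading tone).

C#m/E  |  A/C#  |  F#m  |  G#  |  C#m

i6 - VI6 - iv - V - i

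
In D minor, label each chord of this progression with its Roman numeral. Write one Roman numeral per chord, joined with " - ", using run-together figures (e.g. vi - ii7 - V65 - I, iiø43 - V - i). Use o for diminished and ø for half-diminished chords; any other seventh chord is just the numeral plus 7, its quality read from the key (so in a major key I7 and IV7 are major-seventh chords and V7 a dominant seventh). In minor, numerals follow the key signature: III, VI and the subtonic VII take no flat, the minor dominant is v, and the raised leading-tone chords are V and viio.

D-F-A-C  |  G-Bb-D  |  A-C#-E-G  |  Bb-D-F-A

D-F-A-C: minor seventh chord on D = scale degree 1 → i7.
G-Bb-D: root G is the subdominant; minor triad there is iv.
A-C#-E-G: dominant seventh chord on A = scale degree 5 → V7.
Bb-D-F-A: major seventh chord on Bb = scale degree 6 → VI7.

i7 - iv - V7 - VI7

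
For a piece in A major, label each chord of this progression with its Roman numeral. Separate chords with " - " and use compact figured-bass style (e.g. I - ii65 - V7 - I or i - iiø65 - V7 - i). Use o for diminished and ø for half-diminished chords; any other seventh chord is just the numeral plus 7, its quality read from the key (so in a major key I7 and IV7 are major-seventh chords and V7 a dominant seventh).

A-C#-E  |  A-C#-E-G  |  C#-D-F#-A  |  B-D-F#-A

I - V7/IV - IV42 - ii7

A-C#-E has root A, degree 1 in A major, so I.
A-C#-E-G is the secondary dominant of IV (dominant seventh chord on A): V7/IV.
C#-D-F#-A has root D, degree 4 in A major, so IV42.
B-D-F#-A: root B is the supertonic; minor seventh chord there is ii7.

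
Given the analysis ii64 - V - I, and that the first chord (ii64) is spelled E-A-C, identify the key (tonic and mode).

G major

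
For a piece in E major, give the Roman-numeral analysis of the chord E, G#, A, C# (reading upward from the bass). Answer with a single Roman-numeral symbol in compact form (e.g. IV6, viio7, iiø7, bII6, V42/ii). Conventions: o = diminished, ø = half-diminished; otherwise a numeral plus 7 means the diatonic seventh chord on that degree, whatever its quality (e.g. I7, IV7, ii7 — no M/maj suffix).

IV43

The pitches A-C#-E-G# form a major seventh chord rooted on A.
In E major, A is the subdominant; the diatonic major seventh chord there is IV7.
With E in the bass the chord is in second inversion, so the figured bass is 43.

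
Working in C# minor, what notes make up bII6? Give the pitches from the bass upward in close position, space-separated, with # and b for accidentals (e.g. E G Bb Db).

F# A D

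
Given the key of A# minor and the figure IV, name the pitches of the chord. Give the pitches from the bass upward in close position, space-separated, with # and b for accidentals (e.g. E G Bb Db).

IV is the major subdominant, borrowed from the parallel major. In A# minor that root is D#.
So the chord is D#-F##-A#.

D# F## A#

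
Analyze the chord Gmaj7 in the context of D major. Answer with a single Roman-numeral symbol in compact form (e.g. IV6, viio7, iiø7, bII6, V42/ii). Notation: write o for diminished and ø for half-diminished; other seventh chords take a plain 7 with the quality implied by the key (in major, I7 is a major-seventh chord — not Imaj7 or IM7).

The pitches G-B-D-F# form a major seventh chord rooted on G.
In D major, G is the subdominant; the diatonic major seventh chord there is IV7.

IV7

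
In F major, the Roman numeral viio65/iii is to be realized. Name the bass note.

The applied chord viio65/iii is rooted on G#: G#-B-D-F.
The figure 65 means first inversion — the third is in the bass.

B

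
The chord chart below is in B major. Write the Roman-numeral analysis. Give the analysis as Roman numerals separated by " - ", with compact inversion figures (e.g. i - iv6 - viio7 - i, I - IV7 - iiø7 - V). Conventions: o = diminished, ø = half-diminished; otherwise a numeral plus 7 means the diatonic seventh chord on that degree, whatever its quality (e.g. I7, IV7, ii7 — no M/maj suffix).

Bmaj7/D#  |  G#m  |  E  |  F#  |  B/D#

I65 - vi - IV - V - I6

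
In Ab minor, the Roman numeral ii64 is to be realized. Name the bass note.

ii in Ab minor has root Bb; the chord is Bb-Db-F.
The figure 64 means second inversion — the fifth is in the bass.

F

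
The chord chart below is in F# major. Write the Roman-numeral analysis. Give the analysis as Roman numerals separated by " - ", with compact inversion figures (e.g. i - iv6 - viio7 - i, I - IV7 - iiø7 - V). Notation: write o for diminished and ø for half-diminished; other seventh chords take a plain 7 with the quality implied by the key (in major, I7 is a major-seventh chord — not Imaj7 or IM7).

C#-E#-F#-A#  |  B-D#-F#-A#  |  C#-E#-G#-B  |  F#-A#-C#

I43 - IV7 - V7 - I

C#-E#-F#-A# has root F#, degree 1 in F# major, so I43.
B-D#-F#-A#: major seventh chord on B = scale degree 4 → IV7.
C#-E#-G#-B: dominant seventh chord on C# = scale degree 5 → V7.
F#-A#-C# has root F#, degree 1 in F# major, so I.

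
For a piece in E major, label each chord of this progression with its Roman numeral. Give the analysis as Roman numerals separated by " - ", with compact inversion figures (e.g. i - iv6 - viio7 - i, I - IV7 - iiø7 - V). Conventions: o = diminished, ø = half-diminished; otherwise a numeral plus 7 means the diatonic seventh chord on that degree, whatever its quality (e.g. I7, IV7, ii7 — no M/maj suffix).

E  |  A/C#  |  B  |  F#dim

E: major triad on E = scale degree 1 → I.
A/C#: major triad on A = scale degree 4 → IV6.
B: major triad on B = scale degree 5 → V.
F#dim: diminished triad on F# — chromatic; iio (borrowed from the parallel minor).

I - IV6 - V - iio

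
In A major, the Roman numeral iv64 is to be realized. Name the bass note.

A

iv in A major has root D; the chord is D-F-A.
The figure 64 means second inversion — the fifth is in the bass.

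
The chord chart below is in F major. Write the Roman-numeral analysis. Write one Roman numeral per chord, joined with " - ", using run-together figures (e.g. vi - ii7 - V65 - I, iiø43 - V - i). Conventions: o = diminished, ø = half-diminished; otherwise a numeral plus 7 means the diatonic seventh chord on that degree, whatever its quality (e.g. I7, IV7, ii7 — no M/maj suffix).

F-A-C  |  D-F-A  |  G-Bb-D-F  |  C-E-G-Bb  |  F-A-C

F-A-C has root F, degree 1 in F major, so I.
D-F-A has root D, degree 6 in F major, so vi.
G-Bb-D-F: root G is the supertonic; minor seventh chord there is ii7.
C-E-G-Bb: dominant seventh chord on C = scale degree 5 → V7.
F-A-C has root F, degree 1 in F major, so I.

I - vi - ii7 - V7 - I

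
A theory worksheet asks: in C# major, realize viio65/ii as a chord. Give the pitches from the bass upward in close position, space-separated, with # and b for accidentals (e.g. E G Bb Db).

E# G# B C##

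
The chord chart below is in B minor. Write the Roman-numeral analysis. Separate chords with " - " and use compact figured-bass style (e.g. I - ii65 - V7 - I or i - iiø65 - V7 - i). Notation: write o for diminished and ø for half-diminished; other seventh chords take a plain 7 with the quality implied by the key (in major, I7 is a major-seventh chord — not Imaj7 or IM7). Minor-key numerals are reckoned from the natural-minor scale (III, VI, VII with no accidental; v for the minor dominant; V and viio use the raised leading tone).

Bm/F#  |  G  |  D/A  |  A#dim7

i64 - VI - III64 - viio7

Bm/F#: minor triad on B = scale degree 1 → i64.
G: root G is the submediant; major triad there is VI.
D/A: major triad on D = scale degree 3 → III64.
A#dim7: root A# is the leading tone; fully diminished seventh chord there is viio7.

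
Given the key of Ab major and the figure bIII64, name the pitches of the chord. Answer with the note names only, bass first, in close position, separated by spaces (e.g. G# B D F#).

Gb Cb Eb

Scale degree 3 in Ab major is C; lowering it a half step gives Cb. bIII64 is a major triad on the lowered third degree, borrowed from the parallel minor.
So the chord is Cb-Eb-Gb.
The figured bass 64 indicates second inversion, placing the fifth (Gb) in the bass: Gb-Cb-Eb.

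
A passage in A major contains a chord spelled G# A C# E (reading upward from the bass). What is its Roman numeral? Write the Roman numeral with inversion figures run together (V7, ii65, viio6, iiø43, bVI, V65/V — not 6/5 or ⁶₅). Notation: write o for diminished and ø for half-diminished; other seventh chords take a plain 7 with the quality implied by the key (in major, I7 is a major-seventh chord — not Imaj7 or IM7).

I42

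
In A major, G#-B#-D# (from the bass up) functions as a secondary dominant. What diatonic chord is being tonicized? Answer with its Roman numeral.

The chord is a major triad on G#.
A dominant resolves down a perfect fifth: G# → C#. In A major, C# is scale degree 3, i.e. iii.

iii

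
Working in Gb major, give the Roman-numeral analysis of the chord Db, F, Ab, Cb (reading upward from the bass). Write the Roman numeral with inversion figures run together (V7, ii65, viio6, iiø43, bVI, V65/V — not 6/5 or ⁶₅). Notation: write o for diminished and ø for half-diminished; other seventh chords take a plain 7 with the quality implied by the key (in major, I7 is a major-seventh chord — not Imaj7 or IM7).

V7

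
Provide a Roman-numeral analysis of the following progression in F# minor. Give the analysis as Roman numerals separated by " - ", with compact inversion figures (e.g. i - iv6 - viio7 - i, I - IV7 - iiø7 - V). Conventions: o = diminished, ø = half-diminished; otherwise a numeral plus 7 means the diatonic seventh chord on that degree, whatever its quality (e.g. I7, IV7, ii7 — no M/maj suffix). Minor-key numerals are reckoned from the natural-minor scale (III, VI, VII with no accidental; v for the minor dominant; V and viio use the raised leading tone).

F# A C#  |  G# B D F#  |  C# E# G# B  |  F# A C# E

i - iiø7 - V7 - i7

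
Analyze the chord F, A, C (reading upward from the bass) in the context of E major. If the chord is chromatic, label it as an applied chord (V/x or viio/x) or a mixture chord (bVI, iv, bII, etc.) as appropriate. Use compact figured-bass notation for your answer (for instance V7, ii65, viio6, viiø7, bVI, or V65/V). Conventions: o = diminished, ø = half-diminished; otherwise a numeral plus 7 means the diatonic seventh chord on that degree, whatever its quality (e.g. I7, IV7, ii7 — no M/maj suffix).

bII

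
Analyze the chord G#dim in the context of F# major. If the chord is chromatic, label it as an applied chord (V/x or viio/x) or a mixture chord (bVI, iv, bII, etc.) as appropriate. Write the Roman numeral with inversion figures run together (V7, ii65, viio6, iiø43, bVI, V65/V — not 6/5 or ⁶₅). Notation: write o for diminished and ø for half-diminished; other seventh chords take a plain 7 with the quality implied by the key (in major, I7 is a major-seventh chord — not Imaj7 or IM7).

iio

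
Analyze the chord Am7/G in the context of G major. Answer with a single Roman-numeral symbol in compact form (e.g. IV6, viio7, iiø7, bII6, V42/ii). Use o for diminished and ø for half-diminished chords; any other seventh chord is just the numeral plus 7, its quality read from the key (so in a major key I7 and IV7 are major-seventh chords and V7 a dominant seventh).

ii42

Stacked in thirds the chord is A-C-E-G: a minor seventh chord on A.
In G major, A is the supertonic; the diatonic minor seventh chord there is ii7.
With G in the bass the chord is in third inversion, so the figured bass is 42.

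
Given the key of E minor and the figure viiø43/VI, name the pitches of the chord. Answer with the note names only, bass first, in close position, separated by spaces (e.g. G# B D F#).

F A B D

The slash marks an applied leading-tone chord: viio of VI. In E minor, VI is C, so the leading tone to it is B, a half step below.
Building a half-diminished seventh chord on B gives B-D-F-A.
With the 43 figure the chord is in second inversion; from the bass F upward in close position it reads F-A-B-D.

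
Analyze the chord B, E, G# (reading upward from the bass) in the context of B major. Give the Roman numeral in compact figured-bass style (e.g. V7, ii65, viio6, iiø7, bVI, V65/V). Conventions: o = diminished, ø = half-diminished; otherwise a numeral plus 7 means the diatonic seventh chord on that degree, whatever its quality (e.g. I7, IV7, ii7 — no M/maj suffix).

Stacked in thirds the chord is E-G#-B: a major triad on E.
In B major, E is the subdominant; the diatonic major triad there is IV.
With B in the bass the chord is in second inversion, so the figured bass is 64.

IV64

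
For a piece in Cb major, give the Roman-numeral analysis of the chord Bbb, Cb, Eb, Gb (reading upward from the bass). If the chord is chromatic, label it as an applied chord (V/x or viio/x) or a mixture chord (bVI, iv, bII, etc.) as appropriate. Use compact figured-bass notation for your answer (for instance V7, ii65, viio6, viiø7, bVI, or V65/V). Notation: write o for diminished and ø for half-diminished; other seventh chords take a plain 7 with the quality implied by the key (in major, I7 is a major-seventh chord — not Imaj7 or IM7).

V42/IV

The pitches Cb-Eb-Gb-Bbb form a dominant seventh chord rooted on Cb.
Cb is not a diatonic chord root with this quality in Cb major, but it lies a perfect fifth above Fb (IV), so the chord functions as an applied dominant of IV.
With Bbb in the bass the chord is in third inversion, so the figured bass is 42.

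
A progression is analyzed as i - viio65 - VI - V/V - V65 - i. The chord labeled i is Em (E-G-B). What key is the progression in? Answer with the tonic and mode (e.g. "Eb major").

The anchor chord is a minor triad on E, labeled i.
If E is scale degree 1 and the mode makes that degree carry a minor triad, the tonic is E and the mode is minor.

E minor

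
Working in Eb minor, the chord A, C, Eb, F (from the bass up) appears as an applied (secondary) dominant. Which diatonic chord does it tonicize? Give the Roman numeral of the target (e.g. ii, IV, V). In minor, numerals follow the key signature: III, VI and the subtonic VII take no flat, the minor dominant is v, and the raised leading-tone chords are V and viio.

V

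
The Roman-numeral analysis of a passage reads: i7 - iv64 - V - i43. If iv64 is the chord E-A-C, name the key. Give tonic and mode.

E minor

The chord Am/E is a minor triad rooted on A; its label is iv64.
Counting down 3 scale steps from A places the tonic on E; a minor triad on degree 4 is diatonic only in minor.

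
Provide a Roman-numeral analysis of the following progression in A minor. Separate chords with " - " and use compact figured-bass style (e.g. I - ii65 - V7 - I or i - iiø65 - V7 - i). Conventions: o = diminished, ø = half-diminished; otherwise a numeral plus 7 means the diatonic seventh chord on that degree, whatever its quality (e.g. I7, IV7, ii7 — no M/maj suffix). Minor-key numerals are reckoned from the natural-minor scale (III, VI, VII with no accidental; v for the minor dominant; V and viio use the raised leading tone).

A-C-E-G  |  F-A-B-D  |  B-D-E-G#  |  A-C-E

i7 - iiø43 - V43 - i

A-C-E-G: minor seventh chord on A = scale degree 1 → i7.
F-A-B-D: half-diminished seventh chord on B = scale degree 2 → iiø43.
B-D-E-G#: dominant seventh chord on E = scale degree 5 → V43.
A-C-E: minor triad on A = scale degree 1 → i.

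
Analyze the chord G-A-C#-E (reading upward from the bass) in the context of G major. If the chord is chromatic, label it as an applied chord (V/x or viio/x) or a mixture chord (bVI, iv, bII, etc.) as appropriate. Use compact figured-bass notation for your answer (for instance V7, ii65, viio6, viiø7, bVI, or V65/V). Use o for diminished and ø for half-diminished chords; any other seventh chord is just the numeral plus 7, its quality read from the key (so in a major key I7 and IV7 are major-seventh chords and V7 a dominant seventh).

V42/V

The pitches A-C#-E-G form a dominant seventh chord rooted on A.
A is not a diatonic chord root with this quality in G major, but it lies a perfect fifth above D (V), so the chord functions as an applied dominant of V.
With G in the bass the chord is in third inversion, so the figured bass is 42.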